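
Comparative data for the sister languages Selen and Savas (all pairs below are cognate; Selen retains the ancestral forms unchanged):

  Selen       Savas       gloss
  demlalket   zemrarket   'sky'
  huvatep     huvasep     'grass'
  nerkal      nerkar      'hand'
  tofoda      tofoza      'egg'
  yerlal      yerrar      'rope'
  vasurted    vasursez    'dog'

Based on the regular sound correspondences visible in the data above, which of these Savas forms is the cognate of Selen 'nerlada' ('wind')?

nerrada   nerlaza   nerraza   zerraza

nerraza

demlalket ~ zemrarket, yerlal ~ yerrar — Selen l corresponds to Savas r after a consonant, before a back vowel.
tofoda ~ tofoza — Selen d corresponds to Savas z between vowels (before a back vowel).
Applying these to Selen 'nerlada':
  nerlada → nerrada   (l→r after a consonant, before a back vowel)
  nerrada → nerraza   (d→z between vowels (before a back vowel))
So the Savas cognate is 'nerraza'.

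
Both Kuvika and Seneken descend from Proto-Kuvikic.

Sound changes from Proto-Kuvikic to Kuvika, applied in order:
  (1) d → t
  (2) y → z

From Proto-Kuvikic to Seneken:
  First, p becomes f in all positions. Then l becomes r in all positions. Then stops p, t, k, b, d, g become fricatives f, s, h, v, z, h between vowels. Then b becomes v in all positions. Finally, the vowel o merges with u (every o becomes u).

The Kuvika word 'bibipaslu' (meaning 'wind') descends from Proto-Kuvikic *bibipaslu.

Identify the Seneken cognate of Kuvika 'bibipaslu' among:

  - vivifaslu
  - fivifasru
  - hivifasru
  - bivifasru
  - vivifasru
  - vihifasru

vivifasru

Seneken: *bibipaslu
  bibipaslu → bibifaslu   [unconditioned shift]
  bibifaslu → bibifasru   [unconditioned shift]
  bibifasru → bivifasru   [intervocalic lenition]
  bivifasru → vivifasru   [unconditioned shift]
  vivifasru (rule 5 does not apply)
  giving Seneken vivifasru.
The other candidates each miss or misapply at least one Seneken change.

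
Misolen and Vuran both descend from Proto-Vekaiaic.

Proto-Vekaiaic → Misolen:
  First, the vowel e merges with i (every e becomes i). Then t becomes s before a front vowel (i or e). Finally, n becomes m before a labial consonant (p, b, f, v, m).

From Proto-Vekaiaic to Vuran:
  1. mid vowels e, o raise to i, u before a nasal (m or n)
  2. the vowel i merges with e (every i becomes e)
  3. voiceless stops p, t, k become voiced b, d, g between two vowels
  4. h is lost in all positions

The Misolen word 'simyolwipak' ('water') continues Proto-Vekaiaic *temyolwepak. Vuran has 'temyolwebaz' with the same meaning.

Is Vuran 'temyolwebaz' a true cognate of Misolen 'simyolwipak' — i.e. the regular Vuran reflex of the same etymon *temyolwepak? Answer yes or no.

no

Derive the expected Vuran reflex of *temyolwepak:
Vuran: start from *temyolwepak.
  rule 1 (pre-nasal raising): temyolwepak → timyolwepak
  rule 2 (vowel merger): timyolwepak → temyolwepak
  rule 3 (intervocalic voicing): temyolwepak → temyolwebak
  rule 4: no change — temyolwebak
  ⇒ Vuran temyolwebak
The regular Vuran reflex would be 'temyolwebak', but the attested form is 'temyolwebaz'. The correspondence is irregular, so they are not cognates (the Vuran form has a different source).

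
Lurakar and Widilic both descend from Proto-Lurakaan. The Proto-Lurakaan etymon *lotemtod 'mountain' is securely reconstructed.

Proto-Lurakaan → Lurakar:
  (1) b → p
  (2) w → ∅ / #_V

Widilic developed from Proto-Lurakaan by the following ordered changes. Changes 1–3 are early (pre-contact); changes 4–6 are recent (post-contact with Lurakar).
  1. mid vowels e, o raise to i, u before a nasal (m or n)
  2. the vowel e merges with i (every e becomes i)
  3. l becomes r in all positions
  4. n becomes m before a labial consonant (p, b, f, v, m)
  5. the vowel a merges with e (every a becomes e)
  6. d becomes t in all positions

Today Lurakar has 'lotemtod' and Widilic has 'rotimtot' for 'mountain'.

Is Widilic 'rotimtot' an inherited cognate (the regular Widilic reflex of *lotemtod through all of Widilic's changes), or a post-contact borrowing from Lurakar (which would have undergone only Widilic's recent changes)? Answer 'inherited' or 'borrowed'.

If inherited, *lotemtod would pass through all of Widilic's changes:
Widilic: start from *lotemtod.
  rule 1 (pre-nasal raising): lotemtod → lotimtod
  rule 2: no change — lotimtod
  rule 3 (unconditioned shift): lotimtod → rotimtod
  rule 4: no change — rotimtod
  rule 5: no change — rotimtod
  rule 6 (unconditioned shift): rotimtod → rotimtot
  ⇒ Widilic rotimtot
If borrowed from Lurakar 'lotemtod' after the early changes, it would undergo only the recent ones:
  rule 4 (nasal place assimilation): no change (lotemtod)
  rule 5 (vowel merger): no change (lotemtod)
  rule 6 (unconditioned shift): lotemtod → lotemtot
  ⇒ as a loan: lotemtot
Widilic 'rotimtot' matches the inherited outcome exactly, so it is an inherited cognate, not a loan.

inherited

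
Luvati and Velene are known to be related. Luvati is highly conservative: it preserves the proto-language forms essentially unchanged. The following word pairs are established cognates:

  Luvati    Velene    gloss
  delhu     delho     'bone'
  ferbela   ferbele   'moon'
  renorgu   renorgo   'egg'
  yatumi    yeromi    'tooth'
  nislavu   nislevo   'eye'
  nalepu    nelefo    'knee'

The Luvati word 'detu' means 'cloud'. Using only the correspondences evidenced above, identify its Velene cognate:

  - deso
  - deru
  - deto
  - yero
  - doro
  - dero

dero

yatumi ~ yeromi — Luvati t corresponds to Velene r between vowels (before a back vowel).
delhu ~ delho, renorgu ~ renorgo — Luvati u corresponds to Velene o word-finally.
Applying these to Luvati 'detu':
  detu → deru   (t→r between vowels (before a back vowel))
  deru → dero   (u→o word-finally)
So the Velene cognate is 'dero'.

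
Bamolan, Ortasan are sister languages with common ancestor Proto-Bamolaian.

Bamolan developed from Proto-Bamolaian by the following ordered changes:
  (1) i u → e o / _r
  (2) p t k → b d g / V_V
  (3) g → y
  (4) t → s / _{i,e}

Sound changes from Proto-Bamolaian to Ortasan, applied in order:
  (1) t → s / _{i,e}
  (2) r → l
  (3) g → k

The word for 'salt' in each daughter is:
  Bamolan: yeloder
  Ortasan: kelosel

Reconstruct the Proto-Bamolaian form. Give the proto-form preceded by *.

Position 1: Bamolan has y, Ortasan has k. Taking the neighbouring segments as reconstructed: Bamolan y could go back to *g or *y; Ortasan k could go back to *k or *g — the one source consistent with every daughter is *g.
Position 7: Bamolan has r, Ortasan has l. Bamolan preserves r here (none of its changes turn any other segment into r), so the proto-segment is *r.
This points to *geloter. Verify forward in each daughter:
Bamolan: *geloter > geloder > yeloder  (by intervocalic voicing, unconditioned shift)
Ortasan: *geloter > geloser > gelosel > kelosel  (by palatalisation, unconditioned shift, unconditioned shift)
*geloter is the unique common source.

*geloter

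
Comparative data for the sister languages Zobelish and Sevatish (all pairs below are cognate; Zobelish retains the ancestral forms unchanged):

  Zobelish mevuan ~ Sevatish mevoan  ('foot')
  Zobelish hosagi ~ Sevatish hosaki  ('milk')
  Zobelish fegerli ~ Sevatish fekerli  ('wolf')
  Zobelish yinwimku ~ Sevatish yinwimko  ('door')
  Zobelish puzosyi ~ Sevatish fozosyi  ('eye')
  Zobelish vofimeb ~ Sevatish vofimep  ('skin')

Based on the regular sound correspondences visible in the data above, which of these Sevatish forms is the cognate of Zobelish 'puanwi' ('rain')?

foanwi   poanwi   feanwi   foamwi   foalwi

foanwi

puzosyi ~ fozosyi — Zobelish p corresponds to Sevatish f word-initially before a back vowel.
mevuan ~ mevoan — Zobelish u corresponds to Sevatish o after a consonant, before a back vowel.
Applying these to Zobelish 'puanwi':
  puanwi → fuanwi   (p→f word-initially before a back vowel)
  fuanwi → foanwi   (u→o after a consonant, before a back vowel)
So the Sevatish cognate is 'foanwi'.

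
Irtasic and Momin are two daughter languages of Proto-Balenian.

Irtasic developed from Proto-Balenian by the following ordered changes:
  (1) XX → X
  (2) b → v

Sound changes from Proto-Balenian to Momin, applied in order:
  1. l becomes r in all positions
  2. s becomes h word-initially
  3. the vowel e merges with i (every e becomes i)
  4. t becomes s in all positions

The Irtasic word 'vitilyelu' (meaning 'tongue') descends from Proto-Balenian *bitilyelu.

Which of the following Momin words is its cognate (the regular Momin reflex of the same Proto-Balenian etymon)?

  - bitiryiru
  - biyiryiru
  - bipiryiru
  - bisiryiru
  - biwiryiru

bisiryiru

Momin: *bitilyelu
  bitilyelu → bitiryeru   [unconditioned shift]
  bitiryeru (rule 2 does not apply)
  bitiryeru → bitiryiru   [vowel merger]
  bitiryiru → bisiryiru   [unconditioned shift]
  giving Momin bisiryiru.
The other candidates each miss or misapply at least one Momin change.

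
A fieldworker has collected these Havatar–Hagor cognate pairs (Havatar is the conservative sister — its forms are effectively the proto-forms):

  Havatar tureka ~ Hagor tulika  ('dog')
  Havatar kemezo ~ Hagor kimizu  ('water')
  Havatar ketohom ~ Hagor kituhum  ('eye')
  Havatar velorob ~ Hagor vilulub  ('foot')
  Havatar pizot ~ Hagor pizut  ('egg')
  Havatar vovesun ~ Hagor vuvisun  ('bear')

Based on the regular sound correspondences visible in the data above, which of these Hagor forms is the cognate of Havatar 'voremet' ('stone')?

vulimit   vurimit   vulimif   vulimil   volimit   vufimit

vulimit

velorob ~ vilulub — Havatar o corresponds to Hagor u after a consonant, before r.
tureka ~ tulika — Havatar r corresponds to Hagor l between vowels (before a front vowel).
kemezo ~ kimizu — Havatar e corresponds to Hagor i after a consonant, before a nasal.
tureka ~ tulika, kemezo ~ kimizu — Havatar e corresponds to Hagor i after a consonant, before a consonant other than r, m, n, p, b, f, v.
Applying these to Havatar 'voremet':
  voremet → vuremet   (o→u after a consonant, before r)
  vuremet → vulemet   (r→l between vowels (before a front vowel))
  vulemet → vulimet   (e→i after a consonant, before a nasal)
  vulimet → vulimit   (e→i after a consonant, before a consonant other than r, m, n, p, b, f, v)
So the Hagor cognate is 'vulimit'.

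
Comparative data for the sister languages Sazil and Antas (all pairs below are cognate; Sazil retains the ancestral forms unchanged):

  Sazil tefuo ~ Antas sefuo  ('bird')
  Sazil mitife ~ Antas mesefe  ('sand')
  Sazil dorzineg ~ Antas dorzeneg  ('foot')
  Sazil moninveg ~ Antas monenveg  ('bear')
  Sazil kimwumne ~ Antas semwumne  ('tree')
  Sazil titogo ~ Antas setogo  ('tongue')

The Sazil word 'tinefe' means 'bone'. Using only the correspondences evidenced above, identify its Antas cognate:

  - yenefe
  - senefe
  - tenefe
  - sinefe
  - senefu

senefe

titogo ~ setogo — Sazil t corresponds to Antas s word-initially before a front vowel.
dorzineg ~ dorzeneg, moninveg ~ monenveg — Sazil i corresponds to Antas e after a consonant, before a nasal.
Applying these to Sazil 'tinefe':
  tinefe → sinefe   (t→s word-initially before a front vowel)
  sinefe → senefe   (i→e after a consonant, before a nasal)
So the Antas cognate is 'senefe'.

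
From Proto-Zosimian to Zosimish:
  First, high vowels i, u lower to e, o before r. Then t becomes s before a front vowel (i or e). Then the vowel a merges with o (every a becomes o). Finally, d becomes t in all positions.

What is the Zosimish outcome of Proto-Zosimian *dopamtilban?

Zosimish: start from *dopamtilban.
  rule 1: no change — dopamtilban
  rule 2 (palatalisation): dopamtilban → dopamsilban
  rule 3 (vowel merger): dopamsilban → dopomsilbon
  rule 4 (unconditioned shift): dopomsilbon → topomsilbon
  ⇒ Zosimish topomsilbon

topomsilbon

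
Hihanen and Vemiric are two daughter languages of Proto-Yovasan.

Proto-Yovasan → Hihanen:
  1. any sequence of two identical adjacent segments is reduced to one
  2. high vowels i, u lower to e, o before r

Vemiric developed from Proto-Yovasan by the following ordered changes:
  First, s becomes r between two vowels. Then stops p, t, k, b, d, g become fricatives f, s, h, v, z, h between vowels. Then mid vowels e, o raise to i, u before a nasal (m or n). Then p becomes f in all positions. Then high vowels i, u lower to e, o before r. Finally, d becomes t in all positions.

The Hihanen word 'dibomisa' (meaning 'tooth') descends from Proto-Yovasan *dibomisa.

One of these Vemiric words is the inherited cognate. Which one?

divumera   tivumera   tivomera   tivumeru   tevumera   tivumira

tivumera

Vemiric: *dibomisa
  dibomisa → dibomira   [rhotacism]
  dibomira → divomira   [intervocalic lenition]
  divomira → divumira   [pre-nasal raising]
  divumira (rule 4 does not apply)
  divumira → divumera   [pre-rhotic lowering]
  divumera → tivumera   [unconditioned shift]
  giving Vemiric tivumera.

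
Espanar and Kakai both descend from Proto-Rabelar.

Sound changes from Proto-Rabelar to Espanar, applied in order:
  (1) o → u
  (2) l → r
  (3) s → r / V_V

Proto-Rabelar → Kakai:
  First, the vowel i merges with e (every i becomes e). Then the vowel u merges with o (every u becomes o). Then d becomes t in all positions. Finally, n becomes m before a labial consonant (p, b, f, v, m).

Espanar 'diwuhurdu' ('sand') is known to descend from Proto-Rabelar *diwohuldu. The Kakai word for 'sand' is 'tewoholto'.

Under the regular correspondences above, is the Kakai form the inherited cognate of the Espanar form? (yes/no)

Derive the expected Kakai reflex of *diwohuldu:
Kakai: *diwohuldu > dewohuldu > dewoholdo > tewoholto  (by vowel merger, vowel merger, unconditioned shift)
Kakai 'tewoholto' matches the regular reflex exactly, so the pair is cognate.

yes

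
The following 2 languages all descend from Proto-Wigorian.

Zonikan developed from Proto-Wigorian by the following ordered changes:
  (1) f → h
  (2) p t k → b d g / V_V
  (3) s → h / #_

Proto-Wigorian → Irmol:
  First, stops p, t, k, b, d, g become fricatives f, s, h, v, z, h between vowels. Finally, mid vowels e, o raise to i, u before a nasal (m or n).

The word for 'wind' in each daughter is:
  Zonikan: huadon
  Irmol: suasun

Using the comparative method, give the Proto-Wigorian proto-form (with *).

Position 4: Zonikan has d, Irmol has s. Taking the neighbouring segments as reconstructed: Zonikan d could go back to *t or *d; Irmol s could go back to *t or *s — the one source consistent with every daughter is *t.
Position 1: Zonikan has h, Irmol has s. Taking the neighbouring segments as reconstructed: Zonikan h could go back to *f or *s or *h; Irmol s can only go back to *s — the one source consistent with every daughter is *s.
Position 5: Zonikan has o, Irmol has u. Zonikan preserves o here (none of its changes turn any other segment into o), so the proto-segment is *o.
This points to *suaton. Verify forward in each daughter:
Zonikan: start from *suaton.
  rule 1: no change — suaton
  rule 2 (intervocalic voicing): suaton → suadon
  rule 3 (debuccalisation): suadon → huadon
  ⇒ Zonikan huadon
Irmol: *suaton
  suaton → suason   [intervocalic lenition]
  suason → suasun   [pre-nasal raising]
  giving Irmol suasun.
Only *suaton yields all of Zonikan huadon, Irmol suasun.

*suaton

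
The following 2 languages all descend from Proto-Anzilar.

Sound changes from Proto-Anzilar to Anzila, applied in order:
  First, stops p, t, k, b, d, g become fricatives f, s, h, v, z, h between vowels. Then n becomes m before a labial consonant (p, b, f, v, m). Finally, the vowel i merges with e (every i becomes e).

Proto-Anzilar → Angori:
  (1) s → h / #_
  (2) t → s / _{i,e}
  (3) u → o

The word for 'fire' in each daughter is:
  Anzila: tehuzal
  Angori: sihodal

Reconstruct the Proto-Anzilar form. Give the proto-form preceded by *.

Position 4: Anzila has u, Angori has o. Anzila preserves u here (none of its changes turn any other segment into u), so the proto-segment is *u.
Position 2: Anzila has e, Angori has i. Angori preserves i here (none of its changes turn any other segment into i), so the proto-segment is *i.
Continuing position by position gives *tihudal; check it forward:
Anzila: start from *tihudal.
  rule 1 (intervocalic lenition): tihudal → tihuzal
  rule 2: no change — tihuzal
  rule 3 (vowel merger): tihuzal → tehuzal
  ⇒ Anzila tehuzal
Angori: start from *tihudal.
  rule 1: no change — tihudal
  rule 2 (palatalisation): tihudal → sihudal
  rule 3 (vowel merger): sihudal → sihodal
  ⇒ Angori sihodal
*tihudal is the unique common source.

*tihudal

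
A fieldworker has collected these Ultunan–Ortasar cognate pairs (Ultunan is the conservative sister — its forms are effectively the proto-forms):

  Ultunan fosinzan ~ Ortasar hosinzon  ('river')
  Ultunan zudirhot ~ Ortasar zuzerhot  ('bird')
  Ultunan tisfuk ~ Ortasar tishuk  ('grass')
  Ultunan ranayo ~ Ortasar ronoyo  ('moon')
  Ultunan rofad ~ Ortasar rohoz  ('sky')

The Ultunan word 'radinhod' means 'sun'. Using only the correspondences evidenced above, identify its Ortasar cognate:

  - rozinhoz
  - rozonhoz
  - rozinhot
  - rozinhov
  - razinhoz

rozinhoz

ranayo ~ ronoyo, rofad ~ rohoz — Ultunan a corresponds to Ortasar o after a consonant, before a consonant other than r, m, n, p, b, f, v.
zudirhot ~ zuzerhot — Ultunan d corresponds to Ortasar z between vowels (before a front vowel).
rofad ~ rohoz — Ultunan d corresponds to Ortasar z word-finally.
Applying these to Ultunan 'radinhod':
  radinhod → rodinhod   (a→o after a consonant, before a consonant other than r, m, n, p, b, f, v)
  rodinhod → rozinhod   (d→z between vowels (before a front vowel))
  rozinhod → rozinhoz   (d→z word-finally)
So the Ortasar cognate is 'rozinhoz'.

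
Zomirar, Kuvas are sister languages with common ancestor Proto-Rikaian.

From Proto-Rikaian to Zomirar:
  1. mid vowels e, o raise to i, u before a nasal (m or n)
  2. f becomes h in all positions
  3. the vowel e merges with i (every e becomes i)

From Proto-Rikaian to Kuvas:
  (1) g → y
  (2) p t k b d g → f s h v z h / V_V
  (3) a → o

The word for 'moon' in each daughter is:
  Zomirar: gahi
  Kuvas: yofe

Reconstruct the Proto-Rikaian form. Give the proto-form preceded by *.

*gafe

Position 4: Zomirar has i, Kuvas has e. Kuvas preserves e here (none of its changes turn any other segment into e), so the proto-segment is *e.
Position 3: Zomirar has h, Kuvas has f. Taking the neighbouring segments as reconstructed: Zomirar h could go back to *f or *h; Kuvas f could go back to *p or *f — the one source consistent with every daughter is *f.
Position 1: Zomirar has g, Kuvas has y. Zomirar preserves g here (none of its changes turn any other segment into g), so the proto-segment is *g.
Verify the candidate proto-form against each daughter:
Zomirar: *gafe
  gafe (rule 1 does not apply)
  gafe → gahe   [unconditioned shift]
  gahe → gahi   [vowel merger]
  giving Zomirar gahi.
Kuvas: *gafe
  gafe → yafe   [unconditioned shift]
  yafe (rule 2 does not apply)
  yafe → yofe   [vowel merger]
  giving Kuvas yofe.
Only *gafe yields all of Zomirar gahi, Kuvas yofe.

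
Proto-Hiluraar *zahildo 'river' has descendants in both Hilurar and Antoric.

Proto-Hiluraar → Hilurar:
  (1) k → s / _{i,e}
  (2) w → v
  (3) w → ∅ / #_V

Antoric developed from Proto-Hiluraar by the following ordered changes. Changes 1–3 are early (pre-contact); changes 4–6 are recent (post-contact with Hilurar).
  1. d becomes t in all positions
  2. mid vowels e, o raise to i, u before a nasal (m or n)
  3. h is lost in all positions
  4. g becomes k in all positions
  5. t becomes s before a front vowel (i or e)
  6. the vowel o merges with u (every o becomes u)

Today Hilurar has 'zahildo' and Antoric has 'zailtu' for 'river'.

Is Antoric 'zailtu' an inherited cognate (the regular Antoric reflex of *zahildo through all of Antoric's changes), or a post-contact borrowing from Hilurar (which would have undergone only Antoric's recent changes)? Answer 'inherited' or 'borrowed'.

inherited

If inherited, *zahildo would pass through all of Antoric's changes:
Antoric: start from *zahildo.
  rule 1 (unconditioned shift): zahildo → zahilto
  rule 2: no change — zahilto
  rule 3 (h-loss): zahilto → zailto
  rule 4: no change — zailto
  rule 5: no change — zailto
  rule 6 (vowel merger): zailto → zailtu
  ⇒ Antoric zailtu
If borrowed from Hilurar 'zahildo' after the early changes, it would undergo only the recent ones:
  rule 4 (unconditioned shift): no change (zahildo)
  rule 5 (palatalisation): no change (zahildo)
  rule 6 (vowel merger): zahildo → zahildu
  ⇒ as a loan: zahildu
Antoric 'zailtu' matches the inherited outcome exactly, so it is an inherited cognate, not a loan.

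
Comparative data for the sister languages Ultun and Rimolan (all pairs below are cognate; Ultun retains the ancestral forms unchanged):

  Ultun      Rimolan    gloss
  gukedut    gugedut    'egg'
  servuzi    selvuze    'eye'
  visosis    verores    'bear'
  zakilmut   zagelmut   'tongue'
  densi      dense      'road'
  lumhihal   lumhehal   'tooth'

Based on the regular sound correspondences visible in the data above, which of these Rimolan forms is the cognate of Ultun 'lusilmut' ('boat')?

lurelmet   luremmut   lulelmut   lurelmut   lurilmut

visosis ~ verores — Ultun s corresponds to Rimolan r between vowels (before a front vowel).
visosis ~ verores, zakilmut ~ zagelmut — Ultun i corresponds to Rimolan e after a consonant, before a consonant other than r, m, n, p, b, f, v.
Applying these to Ultun 'lusilmut':
  lusilmut → lurilmut   (s→r between vowels (before a front vowel))
  lurilmut → lurelmut   (i→e after a consonant, before a consonant other than r, m, n, p, b, f, v)
So the Rimolan cognate is 'lurelmut'.

lurelmut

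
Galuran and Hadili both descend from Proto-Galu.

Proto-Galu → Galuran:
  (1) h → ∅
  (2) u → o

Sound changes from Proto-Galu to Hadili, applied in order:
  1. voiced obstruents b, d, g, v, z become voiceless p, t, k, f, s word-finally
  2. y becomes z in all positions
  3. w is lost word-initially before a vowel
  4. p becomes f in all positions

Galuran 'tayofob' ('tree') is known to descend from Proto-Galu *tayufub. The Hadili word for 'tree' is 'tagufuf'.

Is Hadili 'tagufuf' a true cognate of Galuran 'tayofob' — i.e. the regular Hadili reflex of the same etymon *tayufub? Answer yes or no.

no

Derive the expected Hadili reflex of *tayufub:
Hadili: *tayufub
  tayufub → tayufup   [final devoicing]
  tayufup → tazufup   [unconditioned shift]
  tazufup (rule 3 does not apply)
  tazufup → tazufuf   [unconditioned shift]
  giving Hadili tazufuf.
The regular Hadili reflex would be 'tazufuf', but the attested form is 'tagufuf'. The correspondence is irregular, so they are not cognates (the Hadili form has a different source).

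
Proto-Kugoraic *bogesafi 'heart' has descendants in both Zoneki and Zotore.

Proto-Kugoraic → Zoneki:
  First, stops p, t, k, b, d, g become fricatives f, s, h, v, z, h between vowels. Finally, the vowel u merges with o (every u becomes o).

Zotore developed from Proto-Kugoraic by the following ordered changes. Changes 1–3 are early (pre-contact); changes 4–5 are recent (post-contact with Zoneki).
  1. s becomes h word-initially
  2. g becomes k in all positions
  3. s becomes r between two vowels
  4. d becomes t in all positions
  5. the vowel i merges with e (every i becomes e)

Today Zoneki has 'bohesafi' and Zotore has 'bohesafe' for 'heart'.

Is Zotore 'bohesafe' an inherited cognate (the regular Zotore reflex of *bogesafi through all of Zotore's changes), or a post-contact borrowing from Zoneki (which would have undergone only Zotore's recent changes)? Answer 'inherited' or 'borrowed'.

borrowed

If inherited, *bogesafi would pass through all of Zotore's changes:
Zotore: start from *bogesafi.
  rule 1: no change — bogesafi
  rule 2 (unconditioned shift): bogesafi → bokesafi
  rule 3 (rhotacism): bokesafi → bokerafi
  rule 4: no change — bokerafi
  rule 5 (vowel merger): bokerafi → bokerafe
  ⇒ Zotore bokerafe
If borrowed from Zoneki 'bohesafi' after the early changes, it would undergo only the recent ones:
  rule 4 (unconditioned shift): no change (bohesafi)
  rule 5 (vowel merger): bohesafi → bohesafe
  ⇒ as a loan: bohesafe
Zotore 'bohesafe' matches the loan outcome 'bohesafe', not the inherited 'bokerafe' — it skipped the early Zotore changes, so it was borrowed from Zoneki.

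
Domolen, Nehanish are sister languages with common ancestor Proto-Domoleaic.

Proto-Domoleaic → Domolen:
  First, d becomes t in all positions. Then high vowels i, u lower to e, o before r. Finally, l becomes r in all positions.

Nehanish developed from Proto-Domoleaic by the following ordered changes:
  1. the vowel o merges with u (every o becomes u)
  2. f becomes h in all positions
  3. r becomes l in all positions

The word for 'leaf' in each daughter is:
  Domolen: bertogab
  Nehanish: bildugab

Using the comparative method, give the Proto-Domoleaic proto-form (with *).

*birdogab

Position 2: Domolen has e, Nehanish has i. Nehanish preserves i here (none of its changes turn any other segment into i), so the proto-segment is *i.
Position 4: Domolen has t, Nehanish has d. Nehanish preserves d here (none of its changes turn any other segment into d), so the proto-segment is *d.
Position 3: Domolen has r, Nehanish has l. Taking the neighbouring segments as reconstructed: Domolen r can only go back to *r; Nehanish l could go back to *l or *r — the one source consistent with every daughter is *r.
Continuing position by position gives *birdogab; check it forward:
Domolen: *birdogab
  birdogab → birtogab   [unconditioned shift]
  birtogab → bertogab   [pre-rhotic lowering]
  bertogab (rule 3 does not apply)
  giving Domolen bertogab.
Nehanish: *birdogab
  birdogab → birdugab   [vowel merger]
  birdugab (rule 2 does not apply)
  birdugab → bildugab   [unconditioned shift]
  giving Nehanish bildugab.
*birdogab is the unique common source.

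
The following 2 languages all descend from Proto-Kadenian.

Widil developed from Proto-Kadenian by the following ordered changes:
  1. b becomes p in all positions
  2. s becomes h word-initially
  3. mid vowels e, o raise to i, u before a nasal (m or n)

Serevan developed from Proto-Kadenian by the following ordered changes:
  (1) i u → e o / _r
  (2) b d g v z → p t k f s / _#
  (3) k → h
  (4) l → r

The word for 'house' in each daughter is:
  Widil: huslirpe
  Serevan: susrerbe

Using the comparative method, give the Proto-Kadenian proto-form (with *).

Position 7: Widil has p, Serevan has b. Serevan preserves b here (none of its changes turn any other segment into b), so the proto-segment is *b.
Position 5: Widil has i, Serevan has e. Taking the neighbouring segments as reconstructed: Widil i can only go back to *i; Serevan e could go back to *e or *i — the one source consistent with every daughter is *i.
Position 1: Widil has h, Serevan has s. Taking the neighbouring segments as reconstructed: Widil h could go back to *s or *h; Serevan s can only go back to *s — the one source consistent with every daughter is *s.
This points to *suslirbe. Verify forward in each daughter:
Widil: *suslirbe
  suslirbe → suslirpe   [unconditioned shift]
  suslirpe → huslirpe   [debuccalisation]
  huslirpe (rule 3 does not apply)
  giving Widil huslirpe.
Serevan: *suslirbe > suslerbe > susrerbe  (by pre-rhotic lowering, unconditioned shift)
Only *suslirbe yields all of Widil huslirpe, Serevan susrerbe.

*suslirbe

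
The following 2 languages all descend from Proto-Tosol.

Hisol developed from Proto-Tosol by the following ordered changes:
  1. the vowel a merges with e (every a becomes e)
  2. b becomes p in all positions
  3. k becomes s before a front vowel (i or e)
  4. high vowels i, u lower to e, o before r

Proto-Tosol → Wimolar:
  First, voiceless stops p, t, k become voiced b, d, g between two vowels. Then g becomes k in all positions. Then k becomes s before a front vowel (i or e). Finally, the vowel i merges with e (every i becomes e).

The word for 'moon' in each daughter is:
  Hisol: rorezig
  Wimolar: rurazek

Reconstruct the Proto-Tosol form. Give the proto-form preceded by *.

*rurazig

Position 4: Hisol has e, Wimolar has a. Wimolar preserves a here (none of its changes turn any other segment into a), so the proto-segment is *a.
Position 6: Hisol has i, Wimolar has e. Hisol preserves i here (none of its changes turn any other segment into i), so the proto-segment is *i.
Position 7: Hisol has g, Wimolar has k. Hisol preserves g here (none of its changes turn any other segment into g), so the proto-segment is *g.
This points to *rurazig. Verify forward in each daughter:
Hisol: start from *rurazig.
  rule 1 (vowel merger): rurazig → rurezig
  rule 2: no change — rurezig
  rule 3: no change — rurezig
  rule 4 (pre-rhotic lowering): rurezig → rorezig
  ⇒ Hisol rorezig
Wimolar: *rurazig > rurazik > rurazek  (by unconditioned shift, vowel merger)
*rurazig is the unique common source.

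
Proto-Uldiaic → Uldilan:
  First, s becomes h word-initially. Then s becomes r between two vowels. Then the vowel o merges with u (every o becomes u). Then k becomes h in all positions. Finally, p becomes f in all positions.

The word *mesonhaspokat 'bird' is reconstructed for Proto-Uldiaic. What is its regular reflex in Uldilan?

merunhasfuhat

Uldilan: start from *mesonhaspokat.
  rule 1: no change — mesonhaspokat
  rule 2 (rhotacism): mesonhaspokat → meronhaspokat
  rule 3 (vowel merger): meronhaspokat → merunhaspukat
  rule 4 (unconditioned shift): merunhaspukat → merunhaspuhat
  rule 5 (unconditioned shift): merunhaspuhat → merunhasfuhat
  ⇒ Uldilan merunhasfuhat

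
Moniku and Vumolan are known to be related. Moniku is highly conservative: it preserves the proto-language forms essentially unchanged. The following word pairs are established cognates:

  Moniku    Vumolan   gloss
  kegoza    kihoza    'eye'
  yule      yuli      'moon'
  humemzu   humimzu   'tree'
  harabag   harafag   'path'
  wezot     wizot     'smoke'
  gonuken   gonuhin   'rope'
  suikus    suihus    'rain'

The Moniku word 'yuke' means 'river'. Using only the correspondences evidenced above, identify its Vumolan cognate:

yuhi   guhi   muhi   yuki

yuhi

gonuken ~ gonuhin — Moniku k corresponds to Vumolan h between vowels (before a front vowel).
yule ~ yuli — Moniku e corresponds to Vumolan i word-finally.
Applying these to Moniku 'yuke':
  yuke → yuhe   (k→h between vowels (before a front vowel))
  yuhe → yuhi   (e→i word-finally)
So the Vumolan cognate is 'yuhi'.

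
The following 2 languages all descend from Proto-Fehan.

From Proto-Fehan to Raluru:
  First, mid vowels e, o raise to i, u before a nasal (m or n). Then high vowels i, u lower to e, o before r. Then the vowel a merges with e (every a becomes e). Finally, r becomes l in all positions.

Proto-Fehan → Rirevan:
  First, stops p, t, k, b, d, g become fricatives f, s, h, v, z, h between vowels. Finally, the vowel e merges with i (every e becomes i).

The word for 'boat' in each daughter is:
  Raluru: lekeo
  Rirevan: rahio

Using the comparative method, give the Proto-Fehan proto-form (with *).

*rakeo

Position 3: Raluru has k, Rirevan has h. Raluru preserves k here (none of its changes turn any other segment into k), so the proto-segment is *k.
Position 4: Raluru has e, Rirevan has i. Taking the neighbouring segments as reconstructed: Raluru e could go back to *a or *e; Rirevan i could go back to *e or *i — the one source consistent with every daughter is *e.
Position 1: Raluru has l, Rirevan has r. Rirevan preserves r here (none of its changes turn any other segment into r), so the proto-segment is *r.
Continuing position by position gives *rakeo; check it forward:
Raluru: *rakeo > rekeo > lekeo  (by vowel merger, unconditioned shift)
Rirevan: start from *rakeo.
  rule 1 (intervocalic lenition): rakeo → raheo
  rule 2 (vowel merger): raheo → rahio
  ⇒ Rirevan rahio
Only *rakeo yields all of Raluru lekeo, Rirevan rahio.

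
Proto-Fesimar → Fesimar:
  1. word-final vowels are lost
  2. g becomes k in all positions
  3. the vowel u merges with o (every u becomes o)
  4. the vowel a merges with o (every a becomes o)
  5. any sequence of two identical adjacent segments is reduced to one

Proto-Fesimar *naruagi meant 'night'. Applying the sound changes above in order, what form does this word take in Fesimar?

Fesimar: *naruagi
  naruagi → naruag   [apocope]
  naruag → naruak   [unconditioned shift]
  naruak → naroak   [vowel merger]
  naroak → norook   [vowel merger]
  norook → norok   [degemination]
  giving Fesimar norok.

norok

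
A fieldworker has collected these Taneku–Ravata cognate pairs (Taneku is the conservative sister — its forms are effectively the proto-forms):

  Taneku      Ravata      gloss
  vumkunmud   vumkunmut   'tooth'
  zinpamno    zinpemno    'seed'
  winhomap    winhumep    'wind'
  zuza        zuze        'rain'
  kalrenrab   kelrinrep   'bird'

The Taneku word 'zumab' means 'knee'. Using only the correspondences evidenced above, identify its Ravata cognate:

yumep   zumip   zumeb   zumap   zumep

kalrenrab ~ kelrinrep — Taneku a corresponds to Ravata e after a consonant, before a labial obstruent.
kalrenrab ~ kelrinrep — Taneku b corresponds to Ravata p word-finally.
Applying these to Taneku 'zumab':
  zumab → zumeb   (a→e after a consonant, before a labial obstruent)
  zumeb → zumep   (b→p word-finally)
So the Ravata cognate is 'zumep'.

zumep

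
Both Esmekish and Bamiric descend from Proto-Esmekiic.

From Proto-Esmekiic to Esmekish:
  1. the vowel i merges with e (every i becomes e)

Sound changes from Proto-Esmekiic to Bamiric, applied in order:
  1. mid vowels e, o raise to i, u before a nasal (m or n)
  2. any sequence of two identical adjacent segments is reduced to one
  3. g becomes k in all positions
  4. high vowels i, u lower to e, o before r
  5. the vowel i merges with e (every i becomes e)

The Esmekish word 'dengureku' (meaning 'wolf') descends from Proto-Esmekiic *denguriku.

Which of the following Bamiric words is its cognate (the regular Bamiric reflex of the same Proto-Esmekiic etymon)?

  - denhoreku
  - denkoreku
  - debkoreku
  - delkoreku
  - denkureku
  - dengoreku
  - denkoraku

Bamiric: *denguriku
  denguriku → dinguriku   [pre-nasal raising]
  dinguriku (rule 2 does not apply)
  dinguriku → dinkuriku   [unconditioned shift]
  dinkuriku → dinkoriku   [pre-rhotic lowering]
  dinkoriku → denkoreku   [vowel merger]
  giving Bamiric denkoreku.
The other candidates each miss or misapply at least one Bamiric change.

denkoreku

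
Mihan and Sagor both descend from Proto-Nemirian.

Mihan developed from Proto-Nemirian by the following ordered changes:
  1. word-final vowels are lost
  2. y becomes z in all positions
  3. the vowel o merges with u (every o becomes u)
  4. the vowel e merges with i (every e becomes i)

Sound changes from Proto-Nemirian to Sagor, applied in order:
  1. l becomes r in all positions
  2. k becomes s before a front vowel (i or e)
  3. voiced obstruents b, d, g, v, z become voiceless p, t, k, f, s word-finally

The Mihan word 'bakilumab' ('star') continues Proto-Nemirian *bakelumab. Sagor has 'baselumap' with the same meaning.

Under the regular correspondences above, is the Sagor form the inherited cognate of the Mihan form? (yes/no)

no

Derive the expected Sagor reflex of *bakelumab:
Sagor: start from *bakelumab.
  rule 1 (unconditioned shift): bakelumab → bakerumab
  rule 2 (palatalisation): bakerumab → baserumab
  rule 3 (final devoicing): baserumab → baserumap
  ⇒ Sagor baserumap
The regular Sagor reflex would be 'baserumap', but the attested form is 'baselumap'. The correspondence is irregular, so they are not cognates (the Sagor form has a different source).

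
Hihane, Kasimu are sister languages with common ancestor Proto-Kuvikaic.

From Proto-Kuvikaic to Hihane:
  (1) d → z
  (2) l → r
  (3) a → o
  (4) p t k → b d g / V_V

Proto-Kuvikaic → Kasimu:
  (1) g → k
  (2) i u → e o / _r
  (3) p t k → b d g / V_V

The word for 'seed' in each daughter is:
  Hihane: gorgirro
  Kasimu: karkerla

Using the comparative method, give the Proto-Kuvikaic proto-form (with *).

*gargirla

Position 7: Hihane has r, Kasimu has l. Kasimu preserves l here (none of its changes turn any other segment into l), so the proto-segment is *l.
Position 1: Hihane has g, Kasimu has k. Taking the neighbouring segments as reconstructed: Hihane g can only go back to *g; Kasimu k could go back to *k or *g — the one source consistent with every daughter is *g.
Verify the candidate proto-form against each daughter:
Hihane: *gargirla > gargirra > gorgirro  (by unconditioned shift, vowel merger)
Kasimu: start from *gargirla.
  rule 1 (unconditioned shift): gargirla → karkirla
  rule 2 (pre-rhotic lowering): karkirla → karkerla
  rule 3: no change — karkerla
  ⇒ Kasimu karkerla
*gargirla is the unique common source.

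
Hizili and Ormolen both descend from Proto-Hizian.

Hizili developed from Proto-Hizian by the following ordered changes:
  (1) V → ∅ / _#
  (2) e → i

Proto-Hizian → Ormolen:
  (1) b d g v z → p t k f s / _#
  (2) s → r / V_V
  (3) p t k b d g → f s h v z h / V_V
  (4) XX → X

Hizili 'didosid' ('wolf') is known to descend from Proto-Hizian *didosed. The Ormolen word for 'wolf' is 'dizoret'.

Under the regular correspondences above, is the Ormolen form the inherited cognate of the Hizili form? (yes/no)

Derive the expected Ormolen reflex of *didosed:
Ormolen: *didosed
  didosed → didoset   [final devoicing]
  didoset → didoret   [rhotacism]
  didoret → dizoret   [intervocalic lenition]
  dizoret (rule 4 does not apply)
  giving Ormolen dizoret.
Ormolen 'dizoret' matches the regular reflex exactly, so the pair is cognate.

yes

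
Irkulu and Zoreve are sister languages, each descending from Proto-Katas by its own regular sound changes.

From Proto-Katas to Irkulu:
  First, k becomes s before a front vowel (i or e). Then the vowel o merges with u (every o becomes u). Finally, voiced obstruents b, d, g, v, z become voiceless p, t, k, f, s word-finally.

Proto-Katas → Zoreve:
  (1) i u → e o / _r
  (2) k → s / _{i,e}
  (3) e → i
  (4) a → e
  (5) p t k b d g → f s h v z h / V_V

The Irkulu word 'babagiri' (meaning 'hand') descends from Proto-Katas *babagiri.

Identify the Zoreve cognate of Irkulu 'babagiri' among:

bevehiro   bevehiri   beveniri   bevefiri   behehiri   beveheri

bevehiri

Zoreve: *babagiri > babageri > babagiri > bebegiri > bevehiri  (by pre-rhotic lowering, vowel merger, vowel merger, intervocalic lenition)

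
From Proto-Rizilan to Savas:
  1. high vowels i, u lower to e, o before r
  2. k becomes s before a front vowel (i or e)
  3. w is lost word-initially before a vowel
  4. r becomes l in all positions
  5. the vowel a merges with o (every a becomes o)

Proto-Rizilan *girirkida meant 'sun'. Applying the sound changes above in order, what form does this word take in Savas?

gelelsido

Savas: *girirkida
  girirkida → gererkida   [pre-rhotic lowering]
  gererkida → gerersida   [palatalisation]
  gerersida (rule 3 does not apply)
  gerersida → gelelsida   [unconditioned shift]
  gelelsida → gelelsido   [vowel merger]
  giving Savas gelelsido.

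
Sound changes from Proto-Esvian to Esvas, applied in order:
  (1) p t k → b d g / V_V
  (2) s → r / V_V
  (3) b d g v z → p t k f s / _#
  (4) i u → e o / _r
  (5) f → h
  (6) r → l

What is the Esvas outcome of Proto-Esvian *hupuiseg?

hubuelek

Esvas: *hupuiseg
  hupuiseg → hubuiseg   [intervocalic voicing]
  hubuiseg → hubuireg   [rhotacism]
  hubuireg → hubuirek   [final devoicing]
  hubuirek → hubuerek   [pre-rhotic lowering]
  hubuerek (rule 5 does not apply)
  hubuerek → hubuelek   [unconditioned shift]
  giving Esvas hubuelek.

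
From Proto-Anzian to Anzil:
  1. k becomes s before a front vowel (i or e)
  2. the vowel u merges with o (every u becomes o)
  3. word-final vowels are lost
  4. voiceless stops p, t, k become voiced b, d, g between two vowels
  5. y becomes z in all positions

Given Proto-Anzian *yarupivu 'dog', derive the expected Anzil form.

Anzil: *yarupivu
  yarupivu (rule 1 does not apply)
  yarupivu → yaropivo   [vowel merger]
  yaropivo → yaropiv   [apocope]
  yaropiv → yarobiv   [intervocalic voicing]
  yarobiv → zarobiv   [unconditioned shift]
  giving Anzil zarobiv.

zarobiv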